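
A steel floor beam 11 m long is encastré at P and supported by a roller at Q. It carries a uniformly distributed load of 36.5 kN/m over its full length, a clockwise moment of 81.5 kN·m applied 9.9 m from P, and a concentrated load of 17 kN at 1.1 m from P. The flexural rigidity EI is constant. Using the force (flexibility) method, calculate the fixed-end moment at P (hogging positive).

M_P = 528.5 kN·m

Remove the prop at Q; the released (primary) structure is a cantilever built in at P.
Primary-structure tip deflection at Q by superposition:
  UDL 36.5: wL⁴/(8EI) = 66800/EI
  clockwise couple 81.5 at a = 9.9: M₀a(2L − a)/(2EI) = 4881/EI
  point load 17 at a = 1.1: Pa²(3L − a)/(6EI) = 109.4/EI
  δ_0 = 71790/EI
Flexibility coefficient — unit upward force at Q: δ_{QQ} = L³/(3EI) = 443.7/EI.
The prop prevents deflection at Q: R_Q = δ_0/δ_{QQ} = 71790/443.7 = 161.8 kN.
Moment equilibrium about P: M_P = Σ(load moments about P) − R_Q·L = 2308 − 161.8×11 = 528.5 kN·m.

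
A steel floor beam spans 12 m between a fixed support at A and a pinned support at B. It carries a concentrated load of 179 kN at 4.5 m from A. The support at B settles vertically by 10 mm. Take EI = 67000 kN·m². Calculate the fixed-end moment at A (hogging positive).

M_A = 423 kN·m

Release the roller at B. Primary structure: cantilever fixed at A.
Free-end deflection of the primary structure under the applied loading (downward +):
  point load 179 at a = 4.5: Pa²(3L − a)/(6EI) = 19030/EI
Tip deflection under a unit load at B: L³/(3EI) = 576/EI.
With EI = 67000 kN·m²: δ_0 = 0.28403 m and δ_{BB} = 0.008597 m/kN.
Compatibility — the beam at B must follow the support down by 0.01 m: δ_0 − R_B·δ_{BB} = 0.01, so R_B = (0.28403 − 0.01)/0.008597 = 31.87 kN.
Moment equilibrium about A: M_A = Σ(load moments about A) − R_B·L = 805.5 − 31.87×12 = 423 kN·m.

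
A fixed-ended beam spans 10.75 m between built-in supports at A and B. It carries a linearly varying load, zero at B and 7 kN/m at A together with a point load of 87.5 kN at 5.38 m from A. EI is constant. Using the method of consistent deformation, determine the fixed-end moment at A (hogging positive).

Take the two fixed-end moments M_A, M_B as redundants; the released structure is the simple span AB.
End rotations of the released simple span under the applied load (×1/EI):
  at A: triangular load, peak 7: w₀L³/(45EI) = 193.2/EI
  at B: triangular load, peak 7: 7w₀L³/(360EI) = 169.1/EI
  at A: point load 87.5 at a = 5.38: Pab(L + b)/(6LEI) = 631.8/EI
  at B: point load 87.5 at a = 5.38: Pab(L + a)/(6LEI) = 632.2/EI
  θ_A0 = 825/EI,  θ_B0 = 801.3/EI
Flexibility coefficients: a unit moment at one end gives L/(3EI) there and L/(6EI) at the far end, so f₁₁ = f₂₂ = 3.583/EI and f₁₂ = f₂₁ = 1.792/EI.
Compatibility — zero rotation at each built-in end:
  3.583 M_A + 1.792 M_B = 825
  1.792 M_A + 3.583 M_B = 801.3
Solving the pair gives M_A = 157.9 kN·m and M_B = 144.7 kN·m (hogging).

M_A = 157.9 kN·m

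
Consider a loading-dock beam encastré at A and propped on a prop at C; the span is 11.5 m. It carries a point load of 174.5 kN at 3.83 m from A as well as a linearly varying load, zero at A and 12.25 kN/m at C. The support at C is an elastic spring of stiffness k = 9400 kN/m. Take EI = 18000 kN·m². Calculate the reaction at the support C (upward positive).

Choose R_C as the redundant. The primary structure is the cantilever fixed at A.
Free-end deflection of the primary structure under the applied loading (downward +):
  point load 174.5 at a = 3.83: Pa²(3L − a)/(6EI) = 13084/EI
  triangular load, peak 12.25 at the free end: 11w₀L⁴/(120EI) = 19640/EI
  δ_0 = 32724/EI
Flexibility coefficient — unit upward force at C: δ_{CC} = L³/(3EI) = 507/EI.
With EI = 18000 kN·m²: δ_0 = 1.818 m and δ_{CC} = 0.028164 m/kN.
Compatibility — the spring shortens by R_C/k under the reaction it provides: δ_0 − R_C·δ_{CC} = R_C/k. With 1/k = 0.000106 m/kN, R_C = δ_0 / (δ_{CC} + 1/k) = 1.818 / (0.028164 + 0.000106) = 64.31 kN.

R_C = 64.31 kN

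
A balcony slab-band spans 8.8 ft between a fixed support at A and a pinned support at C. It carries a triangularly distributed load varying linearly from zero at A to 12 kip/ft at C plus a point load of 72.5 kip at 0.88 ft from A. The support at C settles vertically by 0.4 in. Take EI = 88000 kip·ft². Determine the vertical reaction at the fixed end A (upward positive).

Release the roller at C. Primary structure: cantilever fixed at A.
Primary-structure tip deflection at C by superposition:
  triangular load, peak 12 at the free end: 11w₀L⁴/(120EI) = 6597/EI
  point load 72.5 at a = 0.88: Pa²(3L − a)/(6EI) = 238.8/EI
  δ_0 = 6835/EI
Flexibility coefficient — unit upward force at C: δ_{CC} = L³/(3EI) = 227.2/EI.
With EI = 88000 kip·ft²: δ_0 = 0.077676 ft and δ_{CC} = 0.002581 ft/kip.
Compatibility — the beam at C must follow the support down by 0.03333 ft: δ_0 − R_C·δ_{CC} = 0.03333, so R_C = (0.077676 − 0.03333)/0.002581 = 17.18 kip.
Vertical equilibrium: R_A = ΣP − R_C = 125.3 − 17.18 = 108.1 kip.

R_A = 108.1 kip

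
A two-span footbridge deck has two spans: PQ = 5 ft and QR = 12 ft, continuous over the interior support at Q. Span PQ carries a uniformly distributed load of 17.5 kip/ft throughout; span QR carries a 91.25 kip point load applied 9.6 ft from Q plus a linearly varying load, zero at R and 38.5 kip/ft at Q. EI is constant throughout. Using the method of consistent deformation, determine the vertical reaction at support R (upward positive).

Release continuity at Q by inserting a hinge; the redundant is the internal moment M_Q. The primary structure is two simply-supported spans PQ and QR.
Rotations at Q on the released spans (each span's end-slope, ×1/EI):
  span PQ: UDL 17.5: wL³/(24EI) = 91.15/EI
  span QR: point load 91.25 at a = 9.6: Pab(L + b)/(6LEI) = 420.5/EI
  span QR: triangular load, peak 38.5: w₀L³/(45EI) = 1478/EI
  relative rotation θ_0 = (91.15 + 1899)/EI = 1990/EI
A unit hogging moment at Q produces rotation L₁/(3EI) + L₂/(3EI) = 5.667/EI.
Compatibility: M_Q·(L₁+L₂)/(3EI) = θ_0, giving M_Q = 351.2 kip·ft (hogging).
Span QR, ΣM about R: R_Q^{QR}·12 = 2067 + 351.2, so R_Q^{QR} = 201.5 kip and R_R = 322.2 − 201.5 = 120.7 kip.

R_R = 120.7 kip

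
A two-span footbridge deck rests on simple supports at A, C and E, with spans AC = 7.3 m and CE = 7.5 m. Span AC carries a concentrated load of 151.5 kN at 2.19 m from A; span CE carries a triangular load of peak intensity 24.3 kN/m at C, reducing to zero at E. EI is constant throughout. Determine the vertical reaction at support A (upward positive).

R_A = 89.52 kN

Insert a hinge at C; M_C is the redundant, and each span becomes simply supported.
End slopes at the hinge C, treating each span as simply supported:
  span AC: point load 151.5 at a = 2.19: Pab(L + a)/(6LEI) = 367.3/EI
  span CE: triangular load, peak 24.3: w₀L³/(45EI) = 227.8/EI
  relative rotation θ_0 = (367.3 + 227.8)/EI = 595.2/EI
A unit hogging moment at C produces rotation L₁/(3EI) + L₂/(3EI) = 4.933/EI.
Compatibility: M_C·(L₁+L₂)/(3EI) = θ_0, giving M_C = 120.6 kN·m (hogging).
Span AC, ΣM about A with M_C applied at C: R_C^{AC}·7.3 = 331.8 + 120.6, so R_C^{AC} = 61.98 kN and R_A = 151.5 − 61.98 = 89.52 kN.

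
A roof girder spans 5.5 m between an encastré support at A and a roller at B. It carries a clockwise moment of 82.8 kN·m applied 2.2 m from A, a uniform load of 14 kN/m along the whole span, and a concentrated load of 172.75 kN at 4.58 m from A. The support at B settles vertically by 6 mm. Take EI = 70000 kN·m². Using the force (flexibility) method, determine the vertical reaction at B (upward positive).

R_B = 165.6 kN

Choose R_B as the redundant. The primary structure is the cantilever fixed at A.
Downward deflection at the released point B due to the loads:
  clockwise couple 82.8 at a = 2.2: M₀a(2L − a)/(2EI) = 801.5/EI
  UDL 14: wL⁴/(8EI) = 1601/EI
  point load 172.75 at a = 4.58: Pa²(3L − a)/(6EI) = 7199/EI
  δ_0 = 9602/EI
Tip deflection under a unit load at B: L³/(3EI) = 55.46/EI.
With EI = 70000 kN·m²: δ_0 = 0.13717 m and δ_{BB} = 0.000792 m/kN.
Compatibility — the beam at B must follow the support down by 0.006 m: δ_0 − R_B·δ_{BB} = 0.006, so R_B = (0.13717 − 0.006)/0.000792 = 165.6 kN.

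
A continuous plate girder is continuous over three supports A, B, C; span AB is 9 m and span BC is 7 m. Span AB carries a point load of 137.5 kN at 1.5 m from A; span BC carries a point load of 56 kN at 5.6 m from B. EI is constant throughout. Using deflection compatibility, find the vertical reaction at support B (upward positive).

Take M_B as the redundant. Released structure: two simple spans AB and BC with a hinge at B.
End slopes at the hinge B, treating each span as simply supported:
  span AB: point load 137.5 at a = 1.5: Pab(L + a)/(6LEI) = 300.8/EI
  span BC: point load 56 at a = 5.6: Pab(L + b)/(6LEI) = 87.81/EI
  relative rotation θ_0 = (300.8 + 87.81)/EI = 388.6/EI
A unit hogging moment at B produces rotation L₁/(3EI) + L₂/(3EI) = 5.333/EI.
Compatibility: M_B·(L₁+L₂)/(3EI) = θ_0, giving M_B = 72.86 kN·m (hogging).
Span AB, ΣM about A with M_B applied at B: R_B^{AB}·9 = 206.2 + 72.86, so R_B^{AB} = 31.01 kN and R_A = 137.5 − 31.01 = 106.5 kN.
Span BC, ΣM about C: R_B^{BC}·7 = 78.4 + 72.86, so R_B^{BC} = 21.61 kN and R_C = 56 − 21.61 = 34.39 kN.
R_B = 31.01 + 21.61 = 52.62 kN.

R_B = 52.62 kN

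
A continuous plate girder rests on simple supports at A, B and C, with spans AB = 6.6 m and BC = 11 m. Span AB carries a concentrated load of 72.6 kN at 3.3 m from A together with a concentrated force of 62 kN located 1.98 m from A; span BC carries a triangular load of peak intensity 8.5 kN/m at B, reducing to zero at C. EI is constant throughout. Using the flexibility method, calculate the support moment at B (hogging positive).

Release continuity at B by inserting a hinge; the redundant is the internal moment M_B. The primary structure is two simply-supported spans AB and BC.
Discontinuity in slope at B on the released structure — sum the simple-span end rotations:
  span AB: point load 72.6 at a = 3.3: Pab(L + a)/(6LEI) = 197.7/EI
  span AB: point load 62 at a = 1.98: Pab(L + a)/(6LEI) = 122.9/EI
  span BC: triangular load, peak 8.5: w₀L³/(45EI) = 251.4/EI
  relative rotation θ_0 = (320.5 + 251.4)/EI = 571.9/EI
A unit hogging moment at B produces rotation L₁/(3EI) + L₂/(3EI) = 5.867/EI.
Compatibility: M_B·(L₁+L₂)/(3EI) = θ_0, giving M_B = 97.49 kN·m (hogging).

M_B = 97.49 kN·m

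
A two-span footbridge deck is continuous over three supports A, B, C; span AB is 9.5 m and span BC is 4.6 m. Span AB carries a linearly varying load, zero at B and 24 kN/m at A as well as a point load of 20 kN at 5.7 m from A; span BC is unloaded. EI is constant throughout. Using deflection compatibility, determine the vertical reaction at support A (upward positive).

Release continuity at B by inserting a hinge; the redundant is the internal moment M_B. The primary structure is two simply-supported spans AB and BC.
End slopes at the hinge B, treating each span as simply supported:
  span AB: triangular load, peak 24: 7w₀L³/(360EI) = 400.1/EI
  span AB: point load 20 at a = 5.7: Pab(L + a)/(6LEI) = 115.5/EI
  relative rotation θ_0 = (515.6 + 0)/EI = 515.6/EI
A unit hogging moment at B produces rotation L₁/(3EI) + L₂/(3EI) = 4.7/EI.
Compatibility: M_B·(L₁+L₂)/(3EI) = θ_0, giving M_B = 109.7 kN·m (hogging).
Span AB, ΣM about A with M_B applied at B: R_B^{AB}·9.5 = 475 + 109.7, so R_B^{AB} = 61.55 kN and R_A = 134 − 61.55 = 72.45 kN.

R_A = 72.45 kN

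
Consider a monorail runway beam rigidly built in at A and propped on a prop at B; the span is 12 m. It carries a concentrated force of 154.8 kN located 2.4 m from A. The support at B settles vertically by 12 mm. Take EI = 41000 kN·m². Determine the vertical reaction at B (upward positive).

R_B = 7.815 kN

Choose R_B as the redundant. The primary structure is the cantilever fixed at A.
Downward deflection at the released point B due to the loads:
  point load 154.8 at a = 2.4: Pa²(3L − a)/(6EI) = 4993/EI
Flexibility coefficient — unit upward force at B: δ_{BB} = L³/(3EI) = 576/EI.
With EI = 41000 kN·m²: δ_0 = 0.12179 m and δ_{BB} = 0.014049 m/kN.
Compatibility — the beam at B must follow the support down by 0.012 m: δ_0 − R_B·δ_{BB} = 0.012, so R_B = (0.12179 − 0.012)/0.014049 = 7.815 kN.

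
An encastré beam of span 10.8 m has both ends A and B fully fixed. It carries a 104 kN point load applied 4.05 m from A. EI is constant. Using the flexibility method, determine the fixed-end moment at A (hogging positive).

M_A = 164.5 kN·m

Take the two fixed-end moments M_A, M_B as redundants; the released structure is the simple span AB.
Simple-span end rotations at A and B under the given loads:
  at A: point load 104 at a = 4.05: Pab(L + b)/(6LEI) = 770/EI
  at B: point load 104 at a = 4.05: Pab(L + a)/(6LEI) = 651.5/EI
  θ_A0 = 770/EI,  θ_B0 = 651.5/EI
Flexibility coefficients: a unit moment at one end gives L/(3EI) there and L/(6EI) at the far end, so f₁₁ = f₂₂ = 3.6/EI and f₁₂ = f₂₁ = 1.8/EI.
Compatibility — zero rotation at each built-in end:
  3.6 M_A + 1.8 M_B = 770
  1.8 M_A + 3.6 M_B = 651.5
Solving the pair gives M_A = 164.5 kN·m and M_B = 98.72 kN·m (hogging).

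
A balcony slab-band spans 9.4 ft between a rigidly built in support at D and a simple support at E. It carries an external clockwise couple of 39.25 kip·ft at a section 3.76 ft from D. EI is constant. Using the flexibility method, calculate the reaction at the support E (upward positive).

R_E = 4.009 kip

Release the roller at E. Primary structure: cantilever fixed at D.
Downward deflection at the released point E due to the loads:
  clockwise couple 39.25 at a = 3.76: M₀a(2L − a)/(2EI) = 1110/EI
Tip deflection under a unit load at E: L³/(3EI) = 276.9/EI.
The prop prevents deflection at E: R_E = δ_0/δ_{EE} = 1110/276.9 = 4.009 kip.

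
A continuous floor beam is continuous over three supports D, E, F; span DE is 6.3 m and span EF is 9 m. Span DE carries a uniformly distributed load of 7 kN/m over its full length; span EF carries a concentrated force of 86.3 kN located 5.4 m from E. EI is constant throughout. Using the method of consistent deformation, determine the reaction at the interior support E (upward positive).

Release continuity at E by inserting a hinge; the redundant is the internal moment M_E. The primary structure is two simply-supported spans DE and EF.
Rotations at E on the released spans (each span's end-slope, ×1/EI):
  span DE: UDL 7: wL³/(24EI) = 72.93/EI
  span EF: point load 86.3 at a = 5.4: Pab(L + b)/(6LEI) = 391.5/EI
  relative rotation θ_0 = (72.93 + 391.5)/EI = 464.4/EI
A unit hogging moment at E produces rotation L₁/(3EI) + L₂/(3EI) = 5.1/EI.
Compatibility: M_E·(L₁+L₂)/(3EI) = θ_0, giving M_E = 91.06 kN·m (hogging).
Span DE, ΣM about D with M_E applied at E: R_E^{DE}·6.3 = 138.9 + 91.06, so R_E^{DE} = 36.5 kN and R_D = 44.1 − 36.5 = 7.597 kN.
Span EF, ΣM about F: R_E^{EF}·9 = 310.7 + 91.06, so R_E^{EF} = 44.64 kN and R_F = 86.3 − 44.64 = 41.66 kN.
R_E = 36.5 + 44.64 = 81.14 kN.

R_E = 81.14 kN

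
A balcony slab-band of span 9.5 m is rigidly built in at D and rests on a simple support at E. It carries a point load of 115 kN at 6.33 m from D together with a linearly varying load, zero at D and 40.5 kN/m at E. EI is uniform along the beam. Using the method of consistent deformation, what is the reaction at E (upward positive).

Remove the prop at E; the released (primary) structure is a cantilever built in at D.
Deflection at E on the released cantilever, summing each load's contribution:
  point load 115 at a = 6.33: Pa²(3L − a)/(6EI) = 17026/EI
  triangular load, peak 40.5 at the free end: 11w₀L⁴/(120EI) = 30239/EI
  δ_0 = 47265/EI
Tip deflection under a unit load at E: L³/(3EI) = 285.8/EI.
Compatibility at E: δ_0 − R_E·δ_{EE} = 0, so R_E = 47265/285.8 = 165.4 kN.

R_E = 165.4 kN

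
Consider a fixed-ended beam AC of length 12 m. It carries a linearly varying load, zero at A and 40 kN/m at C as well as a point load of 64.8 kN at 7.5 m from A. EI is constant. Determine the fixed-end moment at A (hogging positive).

Take the two fixed-end moments M_A, M_C as redundants; the released structure is the simple span AC.
Simple-span end rotations at A and C under the given loads:
  at A: triangular load, peak 40: 7w₀L³/(360EI) = 1344/EI
  at C: triangular load, peak 40: w₀L³/(45EI) = 1536/EI
  at A: point load 64.8 at a = 7.5: Pab(L + b)/(6LEI) = 501.2/EI
  at C: point load 64.8 at a = 7.5: Pab(L + a)/(6LEI) = 592.3/EI
  θ_A0 = 1845/EI,  θ_C0 = 2128/EI
Flexibility coefficients: a unit moment at one end gives L/(3EI) there and L/(6EI) at the far end, so f₁₁ = f₂₂ = 4/EI and f₁₂ = f₂₁ = 2/EI.
Compatibility — zero rotation at each built-in end:
  4 M_A + 2 M_C = 1845
  2 M_A + 4 M_C = 2128
Solving the pair gives M_A = 260.3 kN·m and M_C = 401.9 kN·m (hogging).

M_A = 260.3 kN·m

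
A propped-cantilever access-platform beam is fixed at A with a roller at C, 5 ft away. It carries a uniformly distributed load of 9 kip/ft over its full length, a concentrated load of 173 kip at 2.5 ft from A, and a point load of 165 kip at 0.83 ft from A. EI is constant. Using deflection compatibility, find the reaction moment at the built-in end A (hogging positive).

M_A = 295 kip·ft

Release the roller at C. Primary structure: cantilever fixed at A.
Primary-structure tip deflection at C by superposition:
  UDL 9: wL⁴/(8EI) = 703.1/EI
  point load 173 at a = 2.5: Pa²(3L − a)/(6EI) = 2253/EI
  point load 165 at a = 0.83: Pa²(3L − a)/(6EI) = 268.4/EI
  δ_0 = 3224/EI
Tip deflection under a unit load at C: L³/(3EI) = 41.67/EI.
The prop prevents deflection at C: R_C = δ_0/δ_{CC} = 3224/41.67 = 77.38 kip.
Moment equilibrium about A: M_A = Σ(load moments about A) − R_C·L = 682 − 77.38×5 = 295 kip·ft.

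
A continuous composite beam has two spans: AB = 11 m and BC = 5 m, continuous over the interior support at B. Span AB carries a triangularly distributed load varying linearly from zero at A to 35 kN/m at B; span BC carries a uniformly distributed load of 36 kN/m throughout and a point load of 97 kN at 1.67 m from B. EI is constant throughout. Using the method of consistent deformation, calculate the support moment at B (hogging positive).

M_B = 257.3 kN·m

Insert a hinge at B; M_B is the redundant, and each span becomes simply supported.
Discontinuity in slope at B on the released structure — sum the simple-span end rotations:
  span AB: triangular load, peak 35: w₀L³/(45EI) = 1035/EI
  span BC: UDL 36: wL³/(24EI) = 187.5/EI
  span BC: point load 97 at a = 1.67: Pab(L + b)/(6LEI) = 149.8/EI
  relative rotation θ_0 = (1035 + 337.3)/EI = 1373/EI
A unit hogging moment at B produces rotation L₁/(3EI) + L₂/(3EI) = 5.333/EI.
Slope continuity at B: θ_0 = M_B·5.333/EI, so M_B = 1373/5.333 = 257.3 kN·m (hogging).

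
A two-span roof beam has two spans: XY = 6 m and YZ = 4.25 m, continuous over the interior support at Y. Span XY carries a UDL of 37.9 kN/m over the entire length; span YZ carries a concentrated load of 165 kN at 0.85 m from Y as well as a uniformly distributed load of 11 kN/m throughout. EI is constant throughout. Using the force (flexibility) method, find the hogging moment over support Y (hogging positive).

Take M_Y as the redundant. Released structure: two simple spans XY and YZ with a hinge at Y.
Rotations at Y on the released spans (each span's end-slope, ×1/EI):
  span XY: UDL 37.9: wL³/(24EI) = 341.1/EI
  span YZ: point load 165 at a = 0.85: Pab(L + b)/(6LEI) = 143.1/EI
  span YZ: UDL 11: wL³/(24EI) = 35.18/EI
  relative rotation θ_0 = (341.1 + 178.2)/EI = 519.3/EI
A unit hogging moment at Y produces rotation L₁/(3EI) + L₂/(3EI) = 3.417/EI.
Slope continuity at Y: θ_0 = M_Y·3.417/EI, so M_Y = 519.3/3.417 = 152 kN·m (hogging).

M_Y = 152 kN·m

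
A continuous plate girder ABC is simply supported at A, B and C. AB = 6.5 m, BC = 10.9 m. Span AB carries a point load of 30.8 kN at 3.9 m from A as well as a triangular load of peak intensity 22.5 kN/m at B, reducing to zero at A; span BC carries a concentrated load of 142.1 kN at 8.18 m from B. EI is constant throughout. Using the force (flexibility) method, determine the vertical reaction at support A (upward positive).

Take M_B as the redundant. Released structure: two simple spans AB and BC with a hinge at B.
Rotations at B on the released spans (each span's end-slope, ×1/EI):
  span AB: point load 30.8 at a = 3.9: Pab(L + a)/(6LEI) = 83.28/EI
  span AB: triangular load, peak 22.5: w₀L³/(45EI) = 137.3/EI
  span BC: point load 142.1 at a = 8.18: Pab(L + b)/(6LEI) = 658.4/EI
  relative rotation θ_0 = (220.6 + 658.4)/EI = 879/EI
A unit hogging moment at B produces rotation L₁/(3EI) + L₂/(3EI) = 5.8/EI.
Compatibility: M_B·(L₁+L₂)/(3EI) = θ_0, giving M_B = 151.6 kN·m (hogging).
Span AB, ΣM about A with M_B applied at B: R_B^{AB}·6.5 = 437 + 151.6, so R_B^{AB} = 90.55 kN and R_A = 103.9 − 90.55 = 13.38 kN.

R_A = 13.38 kN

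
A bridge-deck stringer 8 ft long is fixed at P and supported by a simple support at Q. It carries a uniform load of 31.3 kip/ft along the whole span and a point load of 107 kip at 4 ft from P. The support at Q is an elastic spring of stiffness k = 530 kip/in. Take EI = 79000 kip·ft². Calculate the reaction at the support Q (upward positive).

R_Q = 118.7 kip

Take the reaction at Q as the redundant and release it; the primary structure is a cantilever fixed at P.
Deflection at Q on the released cantilever, summing each load's contribution:
  UDL 31.3: wL⁴/(8EI) = 16026/EI
  point load 107 at a = 4: Pa²(3L − a)/(6EI) = 5707/EI
  δ_0 = 21732/EI
Flexibility coefficient — unit upward force at Q: δ_{QQ} = L³/(3EI) = 170.7/EI.
With EI = 79000 kip·ft²: δ_0 = 0.27509 ft and δ_{QQ} = 0.00216 ft/kip.
Compatibility — the spring shortens by R_Q/k under the reaction it provides: δ_0 − R_Q·δ_{QQ} = R_Q/k. With 1/k = 1/(530×12) ft/kip = 0.000157 ft/kip, R_Q = δ_0 / (δ_{QQ} + 1/k) = 0.27509 / (0.00216 + 0.000157) = 118.7 kip.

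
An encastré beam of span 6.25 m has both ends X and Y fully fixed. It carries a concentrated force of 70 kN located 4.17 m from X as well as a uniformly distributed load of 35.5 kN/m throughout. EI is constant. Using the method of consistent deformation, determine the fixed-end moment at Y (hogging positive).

Release both end moments; the primary structure is a simply-supported span XY with redundants M_X and M_Y.
On the primary (simply-supported) span, the end slopes from the loading are:
  at X: point load 70 at a = 4.17: Pab(L + b)/(6LEI) = 134.9/EI
  at Y: point load 70 at a = 4.17: Pab(L + a)/(6LEI) = 168.7/EI
  at X: UDL 35.5: wL³/(24EI) = 361.1/EI
  at Y: UDL 35.5: wL³/(24EI) = 361.1/EI
  θ_X0 = 496/EI,  θ_Y0 = 529.8/EI
Flexibility coefficients: a unit moment at one end gives L/(3EI) there and L/(6EI) at the far end, so f₁₁ = f₂₂ = 2.083/EI and f₁₂ = f₂₁ = 1.042/EI.
Compatibility — zero rotation at each built-in end:
  2.083 M_X + 1.042 M_Y = 496
  1.042 M_X + 2.083 M_Y = 529.8
Solving the pair gives M_X = 147.9 kN·m and M_Y = 180.4 kN·m (hogging).

M_Y = 180.4 kN·m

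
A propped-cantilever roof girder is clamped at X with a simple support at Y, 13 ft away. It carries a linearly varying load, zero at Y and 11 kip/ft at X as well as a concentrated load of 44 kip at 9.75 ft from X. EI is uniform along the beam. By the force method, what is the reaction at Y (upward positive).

Take the reaction at Y as the redundant and release it; the primary structure is a cantilever fixed at X.
Primary-structure tip deflection at Y by superposition:
  triangular load, peak 11 at the fixed end: w₀L⁴/(30EI) = 10472/EI
  point load 44 at a = 9.75: Pa²(3L − a)/(6EI) = 20391/EI
  δ_0 = 30863/EI
Flexibility coefficient — unit upward force at Y: δ_{YY} = L³/(3EI) = 732.3/EI.
Compatibility at Y: δ_0 − R_Y·δ_{YY} = 0, so R_Y = 30863/732.3 = 42.14 kip.

R_Y = 42.14 kip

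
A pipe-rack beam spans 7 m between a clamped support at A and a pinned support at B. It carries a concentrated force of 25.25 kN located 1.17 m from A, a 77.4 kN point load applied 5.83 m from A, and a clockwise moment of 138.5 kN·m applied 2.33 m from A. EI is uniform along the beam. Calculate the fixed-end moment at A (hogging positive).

Take the reaction at B as the redundant and release it; the primary structure is a cantilever fixed at A.
Primary-structure tip deflection at B by superposition:
  point load 25.25 at a = 1.17: Pa²(3L − a)/(6EI) = 114.2/EI
  point load 77.4 at a = 5.83: Pa²(3L − a)/(6EI) = 6651/EI
  clockwise couple 138.5 at a = 2.33: M₀a(2L − a)/(2EI) = 1883/EI
  δ_0 = 8649/EI
Tip deflection under a unit load at B: L³/(3EI) = 114.3/EI.
Compatibility at B: δ_0 − R_B·δ_{BB} = 0, so R_B = 8649/114.3 = 75.64 kN.
Moment equilibrium about A: M_A = Σ(load moments about A) − R_B·L = 619.3 − 75.64×7 = 89.78 kN·m.

M_A = 89.78 kN·m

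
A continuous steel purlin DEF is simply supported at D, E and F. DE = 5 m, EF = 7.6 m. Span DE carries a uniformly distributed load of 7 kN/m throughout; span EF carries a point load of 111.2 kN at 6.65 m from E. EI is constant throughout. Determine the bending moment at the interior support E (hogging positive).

M_E = 40.04 kN·m

Take M_E as the redundant. Released structure: two simple spans DE and EF with a hinge at E.
End slopes at the hinge E, treating each span as simply supported:
  span DE: UDL 7: wL³/(24EI) = 36.46/EI
  span EF: point load 111.2 at a = 6.65: Pab(L + b)/(6LEI) = 131.7/EI
  relative rotation θ_0 = (36.46 + 131.7)/EI = 168.2/EI
A unit hogging moment at E produces rotation L₁/(3EI) + L₂/(3EI) = 4.2/EI.
Slope continuity at E: θ_0 = M_E·4.2/EI, so M_E = 168.2/4.2 = 40.04 kN·m (hogging).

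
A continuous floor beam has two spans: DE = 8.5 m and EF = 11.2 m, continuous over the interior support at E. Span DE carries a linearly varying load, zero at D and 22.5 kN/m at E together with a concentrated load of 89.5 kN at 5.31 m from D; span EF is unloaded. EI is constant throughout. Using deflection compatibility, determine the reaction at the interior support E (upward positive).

Take M_E as the redundant. Released structure: two simple spans DE and EF with a hinge at E.
Discontinuity in slope at E on the released structure — sum the simple-span end rotations:
  span DE: triangular load, peak 22.5: w₀L³/(45EI) = 307.1/EI
  span DE: point load 89.5 at a = 5.31: Pab(L + a)/(6LEI) = 410.5/EI
  relative rotation θ_0 = (717.6 + 0)/EI = 717.6/EI
A unit hogging moment at E produces rotation L₁/(3EI) + L₂/(3EI) = 6.567/EI.
Slope continuity at E: θ_0 = M_E·6.567/EI, so M_E = 717.6/6.567 = 109.3 kN·m (hogging).
Span DE, ΣM about D with M_E applied at E: R_E^{DE}·8.5 = 1017 + 109.3, so R_E^{DE} = 132.5 kN and R_D = 185.1 − 132.5 = 52.61 kN.
Span EF, ΣM about F: R_E^{EF}·11.2 = 0 + 109.3, so R_E^{EF} = 9.757 kN and R_F = 0 − 9.757 = -9.757 kN.
R_E = 132.5 + 9.757 = 142.3 kN.

R_E = 142.3 kN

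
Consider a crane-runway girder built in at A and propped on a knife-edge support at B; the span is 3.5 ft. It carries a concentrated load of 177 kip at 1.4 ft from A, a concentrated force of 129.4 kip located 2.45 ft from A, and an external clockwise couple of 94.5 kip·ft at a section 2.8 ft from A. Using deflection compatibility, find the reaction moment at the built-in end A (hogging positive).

M_A = 139.2 kip·ft

Choose R_B as the redundant. The primary structure is the cantilever fixed at A.
Primary-structure tip deflection at B by superposition:
  point load 177 at a = 1.4: Pa²(3L − a)/(6EI) = 526.2/EI
  point load 129.4 at a = 2.45: Pa²(3L − a)/(6EI) = 1042/EI
  clockwise couple 94.5 at a = 2.8: M₀a(2L − a)/(2EI) = 555.7/EI
  δ_0 = 2124/EI
Tip deflection under a unit load at B: L³/(3EI) = 14.29/EI.
Compatibility at B: δ_0 − R_B·δ_{BB} = 0, so R_B = 2124/14.29 = 148.6 kip.
Moment equilibrium about A: M_A = Σ(load moments about A) − R_B·L = 659.3 − 148.6×3.5 = 139.2 kip·ft.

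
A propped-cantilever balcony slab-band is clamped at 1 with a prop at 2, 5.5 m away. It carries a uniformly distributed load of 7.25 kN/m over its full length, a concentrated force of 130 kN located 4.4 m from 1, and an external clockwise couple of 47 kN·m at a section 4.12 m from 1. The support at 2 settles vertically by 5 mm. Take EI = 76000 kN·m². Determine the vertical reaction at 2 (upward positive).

Choose R_2 as the redundant. The primary structure is the cantilever fixed at 1.
Primary-structure tip deflection at 2 by superposition:
  UDL 7.25: wL⁴/(8EI) = 829.3/EI
  point load 130 at a = 4.4: Pa²(3L − a)/(6EI) = 5076/EI
  clockwise couple 47 at a = 4.12: M₀a(2L − a)/(2EI) = 666.1/EI
  δ_0 = 6571/EI
Flexibility coefficient — unit upward force at 2: δ_{22} = L³/(3EI) = 55.46/EI.
With EI = 76000 kN·m²: δ_0 = 0.08646 m and δ_{22} = 0.00073 m/kN.
Compatibility — the beam at 2 must follow the support down by 0.005 m: δ_0 − R_2·δ_{22} = 0.005, so R_2 = (0.08646 − 0.005)/0.00073 = 111.6 kN.

R_2 = 111.6 kN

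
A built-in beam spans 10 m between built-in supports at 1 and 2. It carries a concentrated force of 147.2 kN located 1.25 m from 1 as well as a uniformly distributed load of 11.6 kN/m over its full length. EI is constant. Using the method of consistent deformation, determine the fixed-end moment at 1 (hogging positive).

Take the two fixed-end moments M_1, M_2 as redundants; the released structure is the simple span 12.
Simple-span end rotations at 1 and 2 under the given loads:
  at 1: point load 147.2 at a = 1.25: Pab(L + b)/(6LEI) = 503.1/EI
  at 2: point load 147.2 at a = 1.25: Pab(L + a)/(6LEI) = 301.9/EI
  at 1: UDL 11.6: wL³/(24EI) = 483.3/EI
  at 2: UDL 11.6: wL³/(24EI) = 483.3/EI
  θ_10 = 986.5/EI,  θ_20 = 785.2/EI
Flexibility coefficients: a unit moment at one end gives L/(3EI) there and L/(6EI) at the far end, so f₁₁ = f₂₂ = 3.333/EI and f₁₂ = f₂₁ = 1.667/EI.
Compatibility — zero rotation at each built-in end:
  3.333 M_1 + 1.667 M_2 = 986.5
  1.667 M_1 + 3.333 M_2 = 785.2
Solving the pair gives M_1 = 237.5 kN·m and M_2 = 116.8 kN·m (hogging).

M_1 = 237.5 kN·m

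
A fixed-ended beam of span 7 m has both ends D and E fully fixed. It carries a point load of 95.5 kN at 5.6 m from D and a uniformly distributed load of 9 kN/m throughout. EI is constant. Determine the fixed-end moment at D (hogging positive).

M_D = 58.14 kN·m

Release both end moments; the primary structure is a simply-supported span DE with redundants M_D and M_E.
Simple-span end rotations at D and E under the given loads:
  at D: point load 95.5 at a = 5.6: Pab(L + b)/(6LEI) = 149.7/EI
  at E: point load 95.5 at a = 5.6: Pab(L + a)/(6LEI) = 224.6/EI
  at D: UDL 9: wL³/(24EI) = 128.6/EI
  at E: UDL 9: wL³/(24EI) = 128.6/EI
  θ_D0 = 278.4/EI,  θ_E0 = 353.2/EI
Flexibility coefficients: a unit moment at one end gives L/(3EI) there and L/(6EI) at the far end, so f₁₁ = f₂₂ = 2.333/EI and f₁₂ = f₂₁ = 1.167/EI.
Compatibility — zero rotation at each built-in end:
  2.333 M_D + 1.167 M_E = 278.4
  1.167 M_D + 2.333 M_E = 353.2
Solving the pair gives M_D = 58.14 kN·m and M_E = 122.3 kN·m (hogging).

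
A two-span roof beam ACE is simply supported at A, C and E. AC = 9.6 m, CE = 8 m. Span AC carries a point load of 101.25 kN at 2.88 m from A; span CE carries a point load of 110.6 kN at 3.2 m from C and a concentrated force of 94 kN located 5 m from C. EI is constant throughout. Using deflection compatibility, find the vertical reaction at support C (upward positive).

R_C = 178.9 kN

Insert a hinge at C; M_C is the redundant, and each span becomes simply supported.
Rotations at C on the released spans (each span's end-slope, ×1/EI):
  span AC: point load 101.25 at a = 2.88: Pab(L + a)/(6LEI) = 424.6/EI
  span CE: point load 110.6 at a = 3.2: Pab(L + b)/(6LEI) = 453/EI
  span CE: point load 94 at a = 5: Pab(L + b)/(6LEI) = 323.1/EI
  relative rotation θ_0 = (424.6 + 776.1)/EI = 1201/EI
A unit hogging moment at C produces rotation L₁/(3EI) + L₂/(3EI) = 5.867/EI.
Slope continuity at C: θ_0 = M_C·5.867/EI, so M_C = 1201/5.867 = 204.7 kN·m (hogging).
Span AC, ΣM about A with M_C applied at C: R_C^{AC}·9.6 = 291.6 + 204.7, so R_C^{AC} = 51.69 kN and R_A = 101.2 − 51.69 = 49.56 kN.
Span CE, ΣM about E: R_C^{CE}·8 = 812.9 + 204.7, so R_C^{CE} = 127.2 kN and R_E = 204.6 − 127.2 = 77.41 kN.
R_C = 51.69 + 127.2 = 178.9 kN.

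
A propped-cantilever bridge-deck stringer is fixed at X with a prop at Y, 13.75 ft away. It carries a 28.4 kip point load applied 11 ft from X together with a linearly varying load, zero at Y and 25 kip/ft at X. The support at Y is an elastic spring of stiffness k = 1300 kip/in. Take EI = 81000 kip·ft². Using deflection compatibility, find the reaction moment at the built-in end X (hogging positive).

Release the roller at Y. Primary structure: cantilever fixed at X.
Deflection at Y on the released cantilever, summing each load's contribution:
  point load 28.4 at a = 11: Pa²(3L − a)/(6EI) = 17325/EI
  triangular load, peak 25 at the fixed end: w₀L⁴/(30EI) = 29787/EI
  δ_0 = 47112/EI
Flexibility coefficient — unit upward force at Y: δ_{YY} = L³/(3EI) = 866.5/EI.
With EI = 81000 kip·ft²: δ_0 = 0.58163 ft and δ_{YY} = 0.010698 ft/kip.
Compatibility — the spring shortens by R_Y/k under the reaction it provides: δ_0 − R_Y·δ_{YY} = R_Y/k. With 1/k = 1/(1300×12) ft/kip = 0.000064 ft/kip, R_Y = δ_0 / (δ_{YY} + 1/k) = 0.58163 / (0.010698 + 0.000064) = 54.04 kip.
Moment equilibrium about X: M_X = Σ(load moments about X) − R_Y·L = 1100 − 54.04×13.75 = 357 kip·ft.

M_X = 357 kip·ft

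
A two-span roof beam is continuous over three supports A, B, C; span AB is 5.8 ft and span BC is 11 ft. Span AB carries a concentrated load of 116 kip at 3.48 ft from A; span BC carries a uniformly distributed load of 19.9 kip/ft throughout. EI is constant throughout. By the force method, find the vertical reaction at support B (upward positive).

Release continuity at B by inserting a hinge; the redundant is the internal moment M_B. The primary structure is two simply-supported spans AB and BC.
End slopes at the hinge B, treating each span as simply supported:
  span AB: point load 116 at a = 3.48: Pab(L + a)/(6LEI) = 249.7/EI
  span BC: UDL 19.9: wL³/(24EI) = 1104/EI
  relative rotation θ_0 = (249.7 + 1104)/EI = 1353/EI
A unit hogging moment at B produces rotation L₁/(3EI) + L₂/(3EI) = 5.6/EI.
Compatibility: M_B·(L₁+L₂)/(3EI) = θ_0, giving M_B = 241.7 kip·ft (hogging).
Span AB, ΣM about A with M_B applied at B: R_B^{AB}·5.8 = 403.7 + 241.7, so R_B^{AB} = 111.3 kip and R_A = 116 − 111.3 = 4.732 kip.
Span BC, ΣM about C: R_B^{BC}·11 = 1204 + 241.7, so R_B^{BC} = 131.4 kip and R_C = 218.9 − 131.4 = 87.48 kip.
R_B = 111.3 + 131.4 = 242.7 kip.

R_B = 242.7 kip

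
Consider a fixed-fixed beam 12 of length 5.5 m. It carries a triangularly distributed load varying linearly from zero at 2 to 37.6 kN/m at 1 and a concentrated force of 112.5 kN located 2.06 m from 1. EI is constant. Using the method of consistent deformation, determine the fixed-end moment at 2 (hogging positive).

M_2 = 92.2 kN·m

Release both end moments; the primary structure is a simply-supported span 12 with redundants M_1 and M_2.
Simple-span end rotations at 1 and 2 under the given loads:
  at 1: triangular load, peak 37.6: w₀L³/(45EI) = 139/EI
  at 2: triangular load, peak 37.6: 7w₀L³/(360EI) = 121.6/EI
  at 1: point load 112.5 at a = 2.06: Pab(L + b)/(6LEI) = 216/EI
  at 2: point load 112.5 at a = 2.06: Pab(L + a)/(6LEI) = 182.6/EI
  θ_10 = 355/EI,  θ_20 = 304.3/EI
Flexibility coefficients: a unit moment at one end gives L/(3EI) there and L/(6EI) at the far end, so f₁₁ = f₂₂ = 1.833/EI and f₁₂ = f₂₁ = 0.9167/EI.
Compatibility — zero rotation at each built-in end:
  1.833 M_1 + 0.9167 M_2 = 355
  0.9167 M_1 + 1.833 M_2 = 304.3
Solving the pair gives M_1 = 147.5 kN·m and M_2 = 92.2 kN·m (hogging).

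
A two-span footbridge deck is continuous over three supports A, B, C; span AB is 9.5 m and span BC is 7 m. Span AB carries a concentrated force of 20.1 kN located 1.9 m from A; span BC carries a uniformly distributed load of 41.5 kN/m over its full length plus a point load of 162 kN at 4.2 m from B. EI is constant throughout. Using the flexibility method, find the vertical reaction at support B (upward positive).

Take M_B as the redundant. Released structure: two simple spans AB and BC with a hinge at B.
Discontinuity in slope at B on the released structure — sum the simple-span end rotations:
  span AB: point load 20.1 at a = 1.9: Pab(L + a)/(6LEI) = 58.05/EI
  span BC: UDL 41.5: wL³/(24EI) = 593.1/EI
  span BC: point load 162 at a = 4.2: Pab(L + b)/(6LEI) = 444.5/EI
  relative rotation θ_0 = (58.05 + 1038)/EI = 1096/EI
A unit hogging moment at B produces rotation L₁/(3EI) + L₂/(3EI) = 5.5/EI.
Compatibility: M_B·(L₁+L₂)/(3EI) = θ_0, giving M_B = 199.2 kN·m (hogging).
Span AB, ΣM about A with M_B applied at B: R_B^{AB}·9.5 = 38.19 + 199.2, so R_B^{AB} = 24.99 kN and R_A = 20.1 − 24.99 = -4.89 kN.
Span BC, ΣM about C: R_B^{BC}·7 = 1470 + 199.2, so R_B^{BC} = 238.5 kN and R_C = 452.5 − 238.5 = 214 kN.
R_B = 24.99 + 238.5 = 263.5 kN.

R_B = 263.5 kN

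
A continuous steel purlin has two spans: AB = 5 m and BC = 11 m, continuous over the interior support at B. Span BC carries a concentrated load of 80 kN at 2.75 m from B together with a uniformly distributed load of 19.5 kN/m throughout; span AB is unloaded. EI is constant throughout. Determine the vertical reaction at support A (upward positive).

R_A = -60.41 kN

Take M_B as the redundant. Released structure: two simple spans AB and BC with a hinge at B.
End slopes at the hinge B, treating each span as simply supported:
  span BC: point load 80 at a = 2.75: Pab(L + b)/(6LEI) = 529.4/EI
  span BC: UDL 19.5: wL³/(24EI) = 1081/EI
  relative rotation θ_0 = (0 + 1611)/EI = 1611/EI
A unit hogging moment at B produces rotation L₁/(3EI) + L₂/(3EI) = 5.333/EI.
Compatibility: M_B·(L₁+L₂)/(3EI) = θ_0, giving M_B = 302 kN·m (hogging).
Span AB, ΣM about A with M_B applied at B: R_B^{AB}·5 = 0 + 302, so R_B^{AB} = 60.41 kN and R_A = 0 − 60.41 = -60.41 kN.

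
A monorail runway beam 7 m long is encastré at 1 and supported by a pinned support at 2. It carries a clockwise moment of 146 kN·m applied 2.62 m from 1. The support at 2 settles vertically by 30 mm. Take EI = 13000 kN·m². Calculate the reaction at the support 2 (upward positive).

R_2 = 15.63 kN

Take the reaction at 2 as the redundant and release it; the primary structure is a cantilever fixed at 1.
Deflection at 2 on the released cantilever, summing each load's contribution:
  clockwise couple 146 at a = 2.62: M₀a(2L − a)/(2EI) = 2177/EI
Flexibility coefficient — unit upward force at 2: δ_{22} = L³/(3EI) = 114.3/EI.
With EI = 13000 kN·m²: δ_0 = 0.16743 m and δ_{22} = 0.008795 m/kN.
Compatibility — the beam at 2 must follow the support down by 0.03 m: δ_0 − R_2·δ_{22} = 0.03, so R_2 = (0.16743 − 0.03)/0.008795 = 15.63 kN.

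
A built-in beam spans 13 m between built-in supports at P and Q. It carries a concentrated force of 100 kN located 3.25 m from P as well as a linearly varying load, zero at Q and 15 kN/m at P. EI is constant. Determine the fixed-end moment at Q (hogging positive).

Take the two fixed-end moments M_P, M_Q as redundants; the released structure is the simple span PQ.
Simple-span end rotations at P and Q under the given loads:
  at P: point load 100 at a = 3.25: Pab(L + b)/(6LEI) = 924.2/EI
  at Q: point load 100 at a = 3.25: Pab(L + a)/(6LEI) = 660.2/EI
  at P: triangular load, peak 15: w₀L³/(45EI) = 732.3/EI
  at Q: triangular load, peak 15: 7w₀L³/(360EI) = 640.8/EI
  θ_P0 = 1657/EI,  θ_Q0 = 1301/EI
Flexibility coefficients: a unit moment at one end gives L/(3EI) there and L/(6EI) at the far end, so f₁₁ = f₂₂ = 4.333/EI and f₁₂ = f₂₁ = 2.167/EI.
Compatibility — zero rotation at each built-in end:
  4.333 M_P + 2.167 M_Q = 1657
  2.167 M_P + 4.333 M_Q = 1301
Solving the pair gives M_P = 309.6 kN·m and M_Q = 145.4 kN·m (hogging).

M_Q = 145.4 kN·m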